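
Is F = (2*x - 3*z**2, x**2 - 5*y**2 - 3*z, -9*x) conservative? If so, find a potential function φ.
No, ∇×F = (3, 9 - 6*z, 2*x) ≠ 0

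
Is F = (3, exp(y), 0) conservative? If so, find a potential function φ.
Yes, F is conservative. φ = 3*x + exp(y)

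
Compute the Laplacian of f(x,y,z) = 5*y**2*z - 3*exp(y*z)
-3*y**2*exp(y*z) - z*(3*z*exp(y*z) - 10)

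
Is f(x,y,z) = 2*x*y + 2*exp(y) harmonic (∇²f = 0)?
No, ∇²f = 2*exp(y)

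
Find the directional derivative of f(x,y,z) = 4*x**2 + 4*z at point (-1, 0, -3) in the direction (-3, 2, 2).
32*sqrt(17)/17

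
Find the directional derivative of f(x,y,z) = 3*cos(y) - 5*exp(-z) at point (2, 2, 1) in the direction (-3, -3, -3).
sqrt(3)*(-5/3 + E*sin(2))*exp(-1)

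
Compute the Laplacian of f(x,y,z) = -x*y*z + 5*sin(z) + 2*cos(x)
-5*sin(z) - 2*cos(x)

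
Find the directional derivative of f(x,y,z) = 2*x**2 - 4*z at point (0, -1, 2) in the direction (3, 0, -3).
2*sqrt(2)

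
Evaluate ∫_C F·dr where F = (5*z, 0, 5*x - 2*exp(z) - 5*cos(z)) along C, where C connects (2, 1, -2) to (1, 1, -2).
10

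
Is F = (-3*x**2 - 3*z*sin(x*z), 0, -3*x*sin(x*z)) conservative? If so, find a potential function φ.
Yes, F is conservative. φ = -x**3 + 3*cos(x*z)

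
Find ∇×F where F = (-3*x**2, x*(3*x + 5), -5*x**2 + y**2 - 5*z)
(2*y, 10*x, 6*x + 5)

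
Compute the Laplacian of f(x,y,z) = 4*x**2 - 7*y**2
-6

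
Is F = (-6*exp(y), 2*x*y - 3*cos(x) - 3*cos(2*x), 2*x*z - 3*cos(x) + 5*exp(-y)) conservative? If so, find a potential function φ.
No, ∇×F = (-5*exp(-y), -2*z - 3*sin(x), 2*y + 6*exp(y) + 3*sin(x) + 6*sin(2*x)) ≠ 0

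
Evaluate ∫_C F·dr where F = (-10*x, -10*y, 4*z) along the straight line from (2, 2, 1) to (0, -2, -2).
26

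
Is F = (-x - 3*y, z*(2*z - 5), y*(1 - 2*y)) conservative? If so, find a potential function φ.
No, ∇×F = (-4*y - 4*z + 6, 0, 3) ≠ 0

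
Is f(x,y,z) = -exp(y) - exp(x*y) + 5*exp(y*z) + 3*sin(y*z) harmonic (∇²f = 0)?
No, ∇²f = -x**2*exp(x*y) + y**2*(5*exp(y*z) - 3*sin(y*z)) - y**2*exp(x*y) + 5*z**2*exp(y*z) - 3*z**2*sin(y*z) - exp(y)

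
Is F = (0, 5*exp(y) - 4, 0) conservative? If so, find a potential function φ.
Yes, F is conservative. φ = -4*y + 5*exp(y)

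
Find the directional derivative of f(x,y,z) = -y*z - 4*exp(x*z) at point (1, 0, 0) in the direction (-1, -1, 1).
-4*sqrt(3)/3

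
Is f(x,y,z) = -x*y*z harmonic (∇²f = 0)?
Yes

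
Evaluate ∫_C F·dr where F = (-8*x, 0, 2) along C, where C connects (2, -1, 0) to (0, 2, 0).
16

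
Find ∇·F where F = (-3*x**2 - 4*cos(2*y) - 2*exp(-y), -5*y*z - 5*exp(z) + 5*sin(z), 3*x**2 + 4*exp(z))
-6*x - 5*z + 4*exp(z)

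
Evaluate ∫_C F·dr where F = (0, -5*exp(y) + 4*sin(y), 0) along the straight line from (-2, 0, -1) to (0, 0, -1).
0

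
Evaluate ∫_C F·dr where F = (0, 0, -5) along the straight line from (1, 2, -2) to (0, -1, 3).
-25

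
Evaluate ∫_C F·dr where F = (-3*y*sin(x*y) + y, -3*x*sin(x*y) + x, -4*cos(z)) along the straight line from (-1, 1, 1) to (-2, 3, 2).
-5 - 4*sin(2) - 3*cos(1) + 3*cos(6) + 4*sin(1)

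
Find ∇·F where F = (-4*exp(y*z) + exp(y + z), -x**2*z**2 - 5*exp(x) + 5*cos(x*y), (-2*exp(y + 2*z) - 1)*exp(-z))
-5*x*sin(x*y) - 2*exp(y + z) + exp(-z)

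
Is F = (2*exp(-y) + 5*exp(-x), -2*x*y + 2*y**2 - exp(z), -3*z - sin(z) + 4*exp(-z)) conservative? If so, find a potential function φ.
No, ∇×F = (exp(z), 0, -2*y + 2*exp(-y)) ≠ 0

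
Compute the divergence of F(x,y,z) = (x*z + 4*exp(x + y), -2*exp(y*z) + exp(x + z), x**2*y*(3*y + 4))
-2*z*exp(y*z) + z + 4*exp(x + y)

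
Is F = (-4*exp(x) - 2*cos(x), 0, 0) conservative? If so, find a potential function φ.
Yes, F is conservative. φ = -4*exp(x) - 2*sin(x)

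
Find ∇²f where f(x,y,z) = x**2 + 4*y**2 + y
10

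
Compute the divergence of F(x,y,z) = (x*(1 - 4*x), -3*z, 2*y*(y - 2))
1 - 8*x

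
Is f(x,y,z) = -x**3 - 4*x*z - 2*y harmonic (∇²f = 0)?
No, ∇²f = -6*x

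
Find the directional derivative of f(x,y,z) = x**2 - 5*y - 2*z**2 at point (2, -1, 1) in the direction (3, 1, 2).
-sqrt(14)/14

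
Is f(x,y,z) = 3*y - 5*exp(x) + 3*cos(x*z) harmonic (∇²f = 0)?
No, ∇²f = -3*x**2*cos(x*z) - 3*z**2*cos(x*z) - 5*exp(x)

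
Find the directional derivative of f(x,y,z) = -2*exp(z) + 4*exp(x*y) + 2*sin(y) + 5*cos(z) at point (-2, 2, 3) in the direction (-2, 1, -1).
sqrt(6)*(2*exp(4)*cos(2) - 24 + 5*exp(4)*sin(3) + 2*exp(7))*exp(-4)/6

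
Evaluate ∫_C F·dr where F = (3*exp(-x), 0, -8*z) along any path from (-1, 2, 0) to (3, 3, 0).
-(3 - 3*exp(4))*exp(-3)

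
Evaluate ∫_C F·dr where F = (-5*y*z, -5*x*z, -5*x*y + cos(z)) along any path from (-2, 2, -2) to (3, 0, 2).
2*sin(2) + 40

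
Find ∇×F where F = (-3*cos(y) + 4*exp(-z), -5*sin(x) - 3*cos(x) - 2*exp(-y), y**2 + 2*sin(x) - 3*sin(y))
(2*y - 3*cos(y), -2*cos(x) - 4*exp(-z), 3*sin(x) - 3*sin(y) - 5*cos(x))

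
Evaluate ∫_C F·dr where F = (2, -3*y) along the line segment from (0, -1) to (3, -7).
-66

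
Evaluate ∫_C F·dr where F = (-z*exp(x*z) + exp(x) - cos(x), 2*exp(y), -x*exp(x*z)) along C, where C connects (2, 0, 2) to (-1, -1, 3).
-exp(2) - 2 - exp(-3) + sin(1) + sin(2) + 3*exp(-1) + exp(4)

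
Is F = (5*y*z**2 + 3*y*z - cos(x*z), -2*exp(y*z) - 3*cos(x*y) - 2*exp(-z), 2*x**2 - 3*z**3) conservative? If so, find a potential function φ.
No, ∇×F = (2*y*exp(y*z) - 2*exp(-z), x*sin(x*z) - 4*x + 10*y*z + 3*y, 3*y*sin(x*y) - 5*z**2 - 3*z) ≠ 0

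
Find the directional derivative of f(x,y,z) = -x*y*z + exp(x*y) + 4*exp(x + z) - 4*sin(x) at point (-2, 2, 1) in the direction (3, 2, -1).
sqrt(14)*(-3*exp(4) + 1 + 4*exp(3) - 6*exp(4)*cos(2))*exp(-4)/7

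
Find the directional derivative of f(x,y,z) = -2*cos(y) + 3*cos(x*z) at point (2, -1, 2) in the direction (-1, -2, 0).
2*sqrt(5)*(3*sin(4) + 2*sin(1))/5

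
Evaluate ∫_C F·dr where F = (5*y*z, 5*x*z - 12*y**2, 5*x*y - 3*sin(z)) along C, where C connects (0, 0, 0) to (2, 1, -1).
-17 + 3*cos(1)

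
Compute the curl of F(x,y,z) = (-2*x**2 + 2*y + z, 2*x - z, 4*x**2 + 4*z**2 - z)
(1, 1 - 8*x, 0)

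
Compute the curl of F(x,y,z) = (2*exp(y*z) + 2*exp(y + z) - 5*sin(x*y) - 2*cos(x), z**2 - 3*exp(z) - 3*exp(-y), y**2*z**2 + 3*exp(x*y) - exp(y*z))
(3*x*exp(x*y) + 2*y*z**2 - z*exp(y*z) - 2*z + 3*exp(z), -3*y*exp(x*y) + 2*y*exp(y*z) + 2*exp(y + z), 5*x*cos(x*y) - 2*z*exp(y*z) - 2*exp(y + z))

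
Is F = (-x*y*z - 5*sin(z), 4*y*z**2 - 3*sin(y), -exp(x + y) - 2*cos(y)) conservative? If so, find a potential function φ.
No, ∇×F = (-8*y*z - exp(x + y) + 2*sin(y), -x*y + exp(x + y) - 5*cos(z), x*z) ≠ 0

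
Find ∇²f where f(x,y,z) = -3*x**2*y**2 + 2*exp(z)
-6*x**2 - 6*y**2 + 2*exp(z)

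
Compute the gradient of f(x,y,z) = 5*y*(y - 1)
(0, 10*y - 5, 0)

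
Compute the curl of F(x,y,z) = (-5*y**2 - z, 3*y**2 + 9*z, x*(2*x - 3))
(-9, 2 - 4*x, 10*y)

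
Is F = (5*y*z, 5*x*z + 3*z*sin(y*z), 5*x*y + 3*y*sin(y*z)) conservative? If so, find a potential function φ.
Yes, F is conservative. φ = 5*x*y*z - 3*cos(y*z)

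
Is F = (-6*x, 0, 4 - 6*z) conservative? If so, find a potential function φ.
Yes, F is conservative. φ = -3*x**2 - 3*z**2 + 4*z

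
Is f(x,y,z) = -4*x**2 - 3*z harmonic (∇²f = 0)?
No, ∇²f = -8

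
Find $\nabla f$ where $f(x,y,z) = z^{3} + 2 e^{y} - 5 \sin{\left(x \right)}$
(-5*cos(x), 2*exp(y), 3*z**2)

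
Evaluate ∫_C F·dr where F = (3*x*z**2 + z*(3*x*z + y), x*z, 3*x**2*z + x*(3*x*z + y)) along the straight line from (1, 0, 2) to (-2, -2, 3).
108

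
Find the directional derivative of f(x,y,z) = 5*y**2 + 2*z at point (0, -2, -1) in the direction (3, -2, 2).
44*sqrt(17)/17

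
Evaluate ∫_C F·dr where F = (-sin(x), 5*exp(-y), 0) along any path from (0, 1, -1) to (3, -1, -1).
-10*sinh(1) - 1 + cos(3)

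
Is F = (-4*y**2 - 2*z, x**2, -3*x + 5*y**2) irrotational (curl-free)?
No, ∇×F = (10*y, 1, 2*x + 8*y)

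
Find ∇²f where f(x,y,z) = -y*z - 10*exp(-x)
-10*exp(-x)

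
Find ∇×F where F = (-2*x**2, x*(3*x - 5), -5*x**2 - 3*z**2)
(0, 10*x, 6*x - 5)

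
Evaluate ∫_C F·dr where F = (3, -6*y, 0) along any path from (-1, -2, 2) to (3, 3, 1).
-3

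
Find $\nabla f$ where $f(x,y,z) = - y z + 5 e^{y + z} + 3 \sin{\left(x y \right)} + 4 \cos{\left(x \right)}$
(3*y*cos(x*y) - 4*sin(x), 3*x*cos(x*y) - z + 5*exp(y + z), -y + 5*exp(y + z))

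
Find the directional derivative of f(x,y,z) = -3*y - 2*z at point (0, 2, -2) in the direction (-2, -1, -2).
7/3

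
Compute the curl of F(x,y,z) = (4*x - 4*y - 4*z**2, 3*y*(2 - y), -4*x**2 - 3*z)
(0, 8*x - 8*z, 4)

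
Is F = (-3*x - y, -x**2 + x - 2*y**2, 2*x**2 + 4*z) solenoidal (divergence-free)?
No, ∇·F = 1 - 4*y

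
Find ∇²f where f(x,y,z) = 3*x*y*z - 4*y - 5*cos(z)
5*cos(z)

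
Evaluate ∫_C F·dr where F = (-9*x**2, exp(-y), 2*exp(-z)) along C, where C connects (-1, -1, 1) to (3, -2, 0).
-86 - exp(2) + 2*exp(-1) + E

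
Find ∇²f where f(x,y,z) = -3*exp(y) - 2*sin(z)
-3*exp(y) + 2*sin(z)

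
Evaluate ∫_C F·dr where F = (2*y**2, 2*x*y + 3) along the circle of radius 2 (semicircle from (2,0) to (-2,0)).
-32/3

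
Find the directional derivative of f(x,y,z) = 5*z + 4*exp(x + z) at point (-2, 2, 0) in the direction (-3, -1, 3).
15*sqrt(19)/19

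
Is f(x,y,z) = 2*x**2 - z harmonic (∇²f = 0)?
No, ∇²f = 4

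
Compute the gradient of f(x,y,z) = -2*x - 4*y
(-2, -4, 0)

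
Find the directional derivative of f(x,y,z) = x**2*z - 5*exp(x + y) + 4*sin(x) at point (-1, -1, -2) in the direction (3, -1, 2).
sqrt(14)*(-5 + exp(2) + 6*(cos(1) + 1)*exp(2))*exp(-2)/7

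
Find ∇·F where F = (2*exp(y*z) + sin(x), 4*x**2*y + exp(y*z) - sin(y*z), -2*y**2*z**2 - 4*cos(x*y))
4*x**2 - 4*y**2*z + z*exp(y*z) - z*cos(y*z) + cos(x)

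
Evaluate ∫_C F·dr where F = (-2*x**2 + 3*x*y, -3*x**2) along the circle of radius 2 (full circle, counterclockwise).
0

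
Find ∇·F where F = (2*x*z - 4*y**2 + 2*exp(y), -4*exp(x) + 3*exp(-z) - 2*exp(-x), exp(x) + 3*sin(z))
2*z + 3*cos(z)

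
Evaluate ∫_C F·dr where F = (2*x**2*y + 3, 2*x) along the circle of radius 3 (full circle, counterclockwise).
-45*pi/2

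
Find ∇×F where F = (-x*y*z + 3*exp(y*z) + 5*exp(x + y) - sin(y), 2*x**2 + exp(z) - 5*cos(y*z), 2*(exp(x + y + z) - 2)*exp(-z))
(-5*y*sin(y*z) - exp(z) + 2*exp(x + y), -x*y + 3*y*exp(y*z) - 2*exp(x + y), x*z + 4*x - 3*z*exp(y*z) - 5*exp(x + y) + cos(y))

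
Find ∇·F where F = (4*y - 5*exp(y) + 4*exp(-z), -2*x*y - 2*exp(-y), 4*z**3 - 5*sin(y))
-2*x + 12*z**2 + 2*exp(-y)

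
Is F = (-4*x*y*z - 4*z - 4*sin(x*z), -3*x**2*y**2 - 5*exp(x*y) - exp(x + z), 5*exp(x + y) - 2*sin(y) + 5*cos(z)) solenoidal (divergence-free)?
No, ∇·F = -6*x**2*y - 5*x*exp(x*y) - 4*y*z - 4*z*cos(x*z) - 5*sin(z)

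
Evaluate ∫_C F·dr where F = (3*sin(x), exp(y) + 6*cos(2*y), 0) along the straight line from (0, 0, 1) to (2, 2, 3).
3*sin(4) - 3*cos(2) + 2 + exp(2)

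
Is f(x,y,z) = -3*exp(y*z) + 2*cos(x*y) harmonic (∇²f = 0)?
No, ∇²f = -2*x**2*cos(x*y) - 3*y**2*exp(y*z) - 2*y**2*cos(x*y) - 3*z**2*exp(y*z)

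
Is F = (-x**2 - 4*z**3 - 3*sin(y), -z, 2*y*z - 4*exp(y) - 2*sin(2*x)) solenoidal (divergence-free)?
No, ∇·F = -2*x + 2*y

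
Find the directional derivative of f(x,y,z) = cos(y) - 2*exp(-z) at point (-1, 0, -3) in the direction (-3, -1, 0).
0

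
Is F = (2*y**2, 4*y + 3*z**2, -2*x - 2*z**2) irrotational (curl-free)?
No, ∇×F = (-6*z, 2, -4*y)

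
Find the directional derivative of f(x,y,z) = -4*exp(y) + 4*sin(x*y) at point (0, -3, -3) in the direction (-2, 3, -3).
6*sqrt(22)*(-1 + 2*exp(3))*exp(-3)/11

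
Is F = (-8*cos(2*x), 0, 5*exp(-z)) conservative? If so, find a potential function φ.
Yes, F is conservative. φ = -4*sin(2*x) - 5*exp(-z)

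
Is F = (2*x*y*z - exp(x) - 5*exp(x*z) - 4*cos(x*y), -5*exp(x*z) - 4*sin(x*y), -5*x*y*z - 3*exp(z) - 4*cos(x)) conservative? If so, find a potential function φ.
No, ∇×F = (5*x*(-z + exp(x*z)), 2*x*y - 5*x*exp(x*z) + 5*y*z - 4*sin(x), -2*x*z - 4*x*sin(x*y) - 4*y*cos(x*y) - 5*z*exp(x*z)) ≠ 0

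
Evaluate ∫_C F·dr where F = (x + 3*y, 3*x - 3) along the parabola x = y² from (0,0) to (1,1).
1/2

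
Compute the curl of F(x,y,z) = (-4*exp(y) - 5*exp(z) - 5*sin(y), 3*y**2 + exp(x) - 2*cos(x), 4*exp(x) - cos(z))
(0, -4*exp(x) - 5*exp(z), exp(x) + 4*exp(y) + 2*sin(x) + 5*cos(y))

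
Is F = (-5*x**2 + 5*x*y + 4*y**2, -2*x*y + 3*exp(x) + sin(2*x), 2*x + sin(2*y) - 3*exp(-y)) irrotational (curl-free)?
No, ∇×F = (2*cos(2*y) + 3*exp(-y), -2, -5*x - 10*y + 3*exp(x) + 2*cos(2*x))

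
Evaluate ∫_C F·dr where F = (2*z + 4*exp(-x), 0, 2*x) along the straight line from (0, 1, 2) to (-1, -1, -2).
8 - 4*E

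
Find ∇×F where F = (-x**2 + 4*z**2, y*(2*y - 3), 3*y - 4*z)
(3, 8*z, 0)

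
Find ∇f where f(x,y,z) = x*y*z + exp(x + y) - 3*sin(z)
(y*z + exp(x + y), x*z + exp(x + y), x*y - 3*cos(z))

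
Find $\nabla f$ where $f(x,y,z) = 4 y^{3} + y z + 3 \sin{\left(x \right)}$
(3*cos(x), 12*y**2 + z, y)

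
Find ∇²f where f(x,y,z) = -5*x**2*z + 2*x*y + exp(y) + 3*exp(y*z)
3*y**2*exp(y*z) + 3*z**2*exp(y*z) - 10*z + exp(y)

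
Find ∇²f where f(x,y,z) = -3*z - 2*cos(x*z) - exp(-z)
(2*(x**2 + z**2)*exp(z)*cos(x*z) - 1)*exp(-z)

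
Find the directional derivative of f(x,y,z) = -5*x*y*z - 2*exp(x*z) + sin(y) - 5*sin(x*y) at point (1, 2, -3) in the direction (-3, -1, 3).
sqrt(19)*(-135*exp(3) + 34*exp(3)*cos(2) - 24)*exp(-3)/19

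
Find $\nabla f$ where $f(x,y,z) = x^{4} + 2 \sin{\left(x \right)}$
(4*x**3 + 2*cos(x), 0, 0)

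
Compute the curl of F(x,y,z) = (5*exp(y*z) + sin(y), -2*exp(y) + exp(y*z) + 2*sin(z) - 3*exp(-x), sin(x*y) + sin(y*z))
(x*cos(x*y) - y*exp(y*z) + z*cos(y*z) - 2*cos(z), y*(5*exp(y*z) - cos(x*y)), -5*z*exp(y*z) - cos(y) + 3*exp(-x))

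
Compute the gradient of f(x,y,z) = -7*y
(0, -7, 0)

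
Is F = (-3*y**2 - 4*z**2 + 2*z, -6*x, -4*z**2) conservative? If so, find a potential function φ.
No, ∇×F = (0, 2 - 8*z, 6*y - 6) ≠ 0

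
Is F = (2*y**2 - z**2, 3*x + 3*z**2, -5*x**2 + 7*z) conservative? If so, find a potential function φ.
No, ∇×F = (-6*z, 10*x - 2*z, 3 - 4*y) ≠ 0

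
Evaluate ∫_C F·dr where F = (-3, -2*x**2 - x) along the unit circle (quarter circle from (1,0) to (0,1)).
5/3 - pi/4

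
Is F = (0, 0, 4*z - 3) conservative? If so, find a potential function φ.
Yes, F is conservative. φ = z*(2*z - 3)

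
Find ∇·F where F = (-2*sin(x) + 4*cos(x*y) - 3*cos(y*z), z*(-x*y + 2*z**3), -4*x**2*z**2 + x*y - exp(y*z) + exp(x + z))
-8*x**2*z - x*z - y*exp(y*z) - 4*y*sin(x*y) + exp(x + z) - 2*cos(x)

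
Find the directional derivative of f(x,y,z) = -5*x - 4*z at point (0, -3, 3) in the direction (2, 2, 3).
-22*sqrt(17)/17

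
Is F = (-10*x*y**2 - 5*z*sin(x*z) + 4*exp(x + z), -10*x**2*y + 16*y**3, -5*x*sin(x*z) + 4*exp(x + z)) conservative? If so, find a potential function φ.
Yes, F is conservative. φ = -5*x**2*y**2 + 4*y**4 + 4*exp(x + z) + 5*cos(x*z)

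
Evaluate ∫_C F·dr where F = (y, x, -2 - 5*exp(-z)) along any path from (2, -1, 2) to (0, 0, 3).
5*(1 - E)*exp(-3)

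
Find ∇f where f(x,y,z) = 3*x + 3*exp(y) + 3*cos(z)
(3, 3*exp(y), -3*sin(z))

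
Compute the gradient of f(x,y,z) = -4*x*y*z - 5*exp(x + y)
(-4*y*z - 5*exp(x + y), -4*x*z - 5*exp(x + y), -4*x*y)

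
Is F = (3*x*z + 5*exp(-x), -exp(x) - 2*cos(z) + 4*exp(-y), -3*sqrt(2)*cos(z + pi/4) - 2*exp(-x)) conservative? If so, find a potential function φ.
No, ∇×F = (-2*sin(z), 3*x - 2*exp(-x), -exp(x)) ≠ 0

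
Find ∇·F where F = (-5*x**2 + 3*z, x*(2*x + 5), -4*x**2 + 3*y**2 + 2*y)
-10*x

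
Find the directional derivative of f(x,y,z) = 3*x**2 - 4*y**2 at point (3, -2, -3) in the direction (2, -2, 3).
4*sqrt(17)/17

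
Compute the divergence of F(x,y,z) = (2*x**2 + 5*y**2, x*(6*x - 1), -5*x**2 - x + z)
4*x + 1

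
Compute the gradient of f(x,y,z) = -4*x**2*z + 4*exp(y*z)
(-8*x*z, 4*z*exp(y*z), -4*x**2 + 4*y*exp(y*z))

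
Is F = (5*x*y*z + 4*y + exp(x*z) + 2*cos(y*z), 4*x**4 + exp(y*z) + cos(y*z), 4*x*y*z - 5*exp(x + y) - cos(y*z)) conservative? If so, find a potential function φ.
No, ∇×F = (4*x*z - y*exp(y*z) + y*sin(y*z) + z*sin(y*z) - 5*exp(x + y), 5*x*y + x*exp(x*z) - 4*y*z - 2*y*sin(y*z) + 5*exp(x + y), 16*x**3 - 5*x*z + 2*z*sin(y*z) - 4) ≠ 0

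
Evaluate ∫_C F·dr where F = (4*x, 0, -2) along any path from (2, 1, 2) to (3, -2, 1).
12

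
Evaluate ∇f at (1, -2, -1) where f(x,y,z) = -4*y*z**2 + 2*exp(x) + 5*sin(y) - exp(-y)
(2*E, -4 + 5*cos(2) + exp(2), -16)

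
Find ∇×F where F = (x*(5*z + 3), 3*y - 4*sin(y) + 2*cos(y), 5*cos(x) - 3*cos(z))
(0, 5*x + 5*sin(x), 0)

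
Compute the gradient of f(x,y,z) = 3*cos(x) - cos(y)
(-3*sin(x), sin(y), 0)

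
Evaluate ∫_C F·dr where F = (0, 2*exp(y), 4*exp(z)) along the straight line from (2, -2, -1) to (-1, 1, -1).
-(2 - 2*exp(3))*exp(-2)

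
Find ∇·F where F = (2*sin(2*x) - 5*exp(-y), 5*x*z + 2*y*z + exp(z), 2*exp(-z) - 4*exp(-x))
2*z + 4*cos(2*x) - 2*exp(-z)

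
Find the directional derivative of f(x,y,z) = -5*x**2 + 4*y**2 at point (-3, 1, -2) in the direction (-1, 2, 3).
-sqrt(14)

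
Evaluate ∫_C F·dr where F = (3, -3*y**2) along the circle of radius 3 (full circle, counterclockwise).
0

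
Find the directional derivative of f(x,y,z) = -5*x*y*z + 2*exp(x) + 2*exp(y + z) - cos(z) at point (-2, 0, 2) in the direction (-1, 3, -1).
sqrt(11)*(-2 + (-sin(2) + 4*exp(2) + 60)*exp(2))*exp(-2)/11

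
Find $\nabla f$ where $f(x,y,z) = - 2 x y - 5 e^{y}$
(-2*y, -2*x - 5*exp(y), 0)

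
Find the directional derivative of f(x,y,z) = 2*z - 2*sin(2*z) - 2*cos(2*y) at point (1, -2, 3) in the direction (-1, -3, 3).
6*sqrt(19)*(-2*cos(6) + 2*sin(4) + 1)/19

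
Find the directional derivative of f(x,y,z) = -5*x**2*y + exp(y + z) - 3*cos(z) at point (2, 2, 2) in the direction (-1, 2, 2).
2*sin(2) + 4*exp(4)/3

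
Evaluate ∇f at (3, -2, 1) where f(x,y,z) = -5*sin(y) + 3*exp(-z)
(0, -5*cos(2), -3*exp(-1))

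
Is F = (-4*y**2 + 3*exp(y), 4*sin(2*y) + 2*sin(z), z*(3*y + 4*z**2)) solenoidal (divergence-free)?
No, ∇·F = 3*y + 12*z**2 + 8*cos(2*y)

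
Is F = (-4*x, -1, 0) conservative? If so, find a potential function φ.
Yes, F is conservative. φ = -2*x**2 - y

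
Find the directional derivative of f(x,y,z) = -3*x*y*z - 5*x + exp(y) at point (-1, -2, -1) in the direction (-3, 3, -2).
3*sqrt(22)*(1 + 12*exp(2))*exp(-2)/22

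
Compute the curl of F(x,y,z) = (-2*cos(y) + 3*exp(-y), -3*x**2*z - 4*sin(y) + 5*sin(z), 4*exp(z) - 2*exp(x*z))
(3*x**2 - 5*cos(z), 2*z*exp(x*z), -6*x*z - 2*sin(y) + 3*exp(-y))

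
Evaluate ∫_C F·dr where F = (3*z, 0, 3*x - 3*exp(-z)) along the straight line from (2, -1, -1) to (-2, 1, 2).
-3*E - 6 + 3*exp(-2)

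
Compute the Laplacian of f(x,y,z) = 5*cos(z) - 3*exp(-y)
-5*cos(z) - 3*exp(-y)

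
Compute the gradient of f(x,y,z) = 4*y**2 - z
(0, 8*y, -1)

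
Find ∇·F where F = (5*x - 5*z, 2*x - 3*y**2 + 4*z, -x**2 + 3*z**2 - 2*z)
-6*y + 6*z + 3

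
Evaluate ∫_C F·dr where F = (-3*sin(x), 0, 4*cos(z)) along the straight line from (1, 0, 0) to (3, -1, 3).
3*cos(3) - 3*cos(1) + 4*sin(3)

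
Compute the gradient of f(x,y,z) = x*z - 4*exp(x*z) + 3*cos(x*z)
(z*(-4*exp(x*z) - 3*sin(x*z) + 1), 0, x*(-4*exp(x*z) - 3*sin(x*z) + 1))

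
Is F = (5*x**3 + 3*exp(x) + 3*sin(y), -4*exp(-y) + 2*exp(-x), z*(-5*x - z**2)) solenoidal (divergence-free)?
No, ∇·F = 15*x**2 - 5*x - 3*z**2 + 3*exp(x) + 4*exp(-y)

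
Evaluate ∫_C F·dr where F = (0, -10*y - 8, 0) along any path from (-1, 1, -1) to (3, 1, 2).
0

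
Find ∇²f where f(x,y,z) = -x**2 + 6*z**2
10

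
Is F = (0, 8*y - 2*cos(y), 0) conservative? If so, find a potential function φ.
Yes, F is conservative. φ = 4*y**2 - 2*sin(y)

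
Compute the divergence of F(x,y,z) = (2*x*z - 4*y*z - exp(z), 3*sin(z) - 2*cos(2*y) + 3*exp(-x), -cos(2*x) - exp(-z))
2*z + 4*sin(2*y) + exp(-z)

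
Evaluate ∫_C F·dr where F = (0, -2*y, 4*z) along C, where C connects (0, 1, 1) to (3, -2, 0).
-5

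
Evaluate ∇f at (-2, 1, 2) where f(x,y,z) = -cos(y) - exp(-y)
(0, exp(-1) + sin(1), 0)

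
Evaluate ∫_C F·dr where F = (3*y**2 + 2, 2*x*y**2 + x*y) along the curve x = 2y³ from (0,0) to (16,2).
608/3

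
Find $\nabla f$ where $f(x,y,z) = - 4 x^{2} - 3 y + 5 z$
(-8*x, -3, 5)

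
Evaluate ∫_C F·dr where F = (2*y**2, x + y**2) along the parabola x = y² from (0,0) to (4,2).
64/3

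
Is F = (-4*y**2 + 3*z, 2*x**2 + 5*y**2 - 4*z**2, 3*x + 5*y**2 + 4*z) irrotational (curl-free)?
No, ∇×F = (10*y + 8*z, 0, 4*x + 8*y)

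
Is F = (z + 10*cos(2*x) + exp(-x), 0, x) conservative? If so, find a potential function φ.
Yes, F is conservative. φ = x*z + 5*sin(2*x) - exp(-x)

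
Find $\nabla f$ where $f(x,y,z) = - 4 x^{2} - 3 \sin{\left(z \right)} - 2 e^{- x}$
(-8*x + 2*exp(-x), 0, -3*cos(z))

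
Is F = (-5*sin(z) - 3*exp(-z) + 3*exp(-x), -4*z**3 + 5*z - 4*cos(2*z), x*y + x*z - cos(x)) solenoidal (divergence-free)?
No, ∇·F = x - 3*exp(-x)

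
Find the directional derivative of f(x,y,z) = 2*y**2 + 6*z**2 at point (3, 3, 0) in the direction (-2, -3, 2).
-36*sqrt(17)/17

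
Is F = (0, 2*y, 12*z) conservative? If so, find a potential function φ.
Yes, F is conservative. φ = y**2 + 6*z**2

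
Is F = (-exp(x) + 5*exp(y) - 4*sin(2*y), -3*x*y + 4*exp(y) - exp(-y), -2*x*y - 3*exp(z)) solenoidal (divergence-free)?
No, ∇·F = -3*x - exp(x) + 4*exp(y) - 3*exp(z) + exp(-y)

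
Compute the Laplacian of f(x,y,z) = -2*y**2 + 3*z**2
2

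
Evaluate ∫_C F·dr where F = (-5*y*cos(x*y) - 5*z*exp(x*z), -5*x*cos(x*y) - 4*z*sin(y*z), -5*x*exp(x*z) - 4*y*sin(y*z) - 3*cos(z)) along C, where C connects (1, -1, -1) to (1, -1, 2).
-5*exp(2) - 3*sin(2) - 3*sin(1) - 4*cos(1) + 4*cos(2) + 5*exp(-1)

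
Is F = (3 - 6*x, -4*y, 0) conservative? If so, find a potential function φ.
Yes, F is conservative. φ = -3*x**2 + 3*x - 2*y**2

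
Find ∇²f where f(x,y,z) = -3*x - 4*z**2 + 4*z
-8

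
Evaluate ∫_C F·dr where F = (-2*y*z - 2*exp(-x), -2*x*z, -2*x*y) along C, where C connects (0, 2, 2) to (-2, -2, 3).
-26 + 2*exp(2)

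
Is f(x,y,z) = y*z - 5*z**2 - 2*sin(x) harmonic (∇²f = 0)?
No, ∇²f = 2*sin(x) - 10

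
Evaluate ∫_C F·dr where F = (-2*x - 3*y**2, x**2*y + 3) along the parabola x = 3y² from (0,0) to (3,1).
-9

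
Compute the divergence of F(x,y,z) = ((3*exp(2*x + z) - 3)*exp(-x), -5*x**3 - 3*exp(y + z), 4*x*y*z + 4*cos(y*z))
4*x*y - 4*y*sin(y*z) + 3*exp(x + z) - 3*exp(y + z) + 3*exp(-x)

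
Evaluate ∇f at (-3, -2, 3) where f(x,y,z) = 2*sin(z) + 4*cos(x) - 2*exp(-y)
(4*sin(3), 2*exp(2), 2*cos(3))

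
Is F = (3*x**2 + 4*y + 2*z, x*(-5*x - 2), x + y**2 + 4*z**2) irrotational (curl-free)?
No, ∇×F = (2*y, 1, -10*x - 6)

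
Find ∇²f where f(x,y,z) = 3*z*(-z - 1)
-6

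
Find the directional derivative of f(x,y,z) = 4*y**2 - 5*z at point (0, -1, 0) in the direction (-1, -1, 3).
-7*sqrt(11)/11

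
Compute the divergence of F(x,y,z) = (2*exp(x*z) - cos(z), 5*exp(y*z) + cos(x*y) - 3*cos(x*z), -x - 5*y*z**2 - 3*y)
-x*sin(x*y) - 10*y*z + 2*z*exp(x*z) + 5*z*exp(y*z)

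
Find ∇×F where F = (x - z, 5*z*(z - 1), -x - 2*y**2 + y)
(-4*y - 10*z + 6, 0, 0)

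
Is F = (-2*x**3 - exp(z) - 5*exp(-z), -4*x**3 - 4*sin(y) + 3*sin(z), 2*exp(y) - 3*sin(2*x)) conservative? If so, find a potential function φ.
No, ∇×F = (2*exp(y) - 3*cos(z), -exp(z) + 6*cos(2*x) + 5*exp(-z), -12*x**2) ≠ 0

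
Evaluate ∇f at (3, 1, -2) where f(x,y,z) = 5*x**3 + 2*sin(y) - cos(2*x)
(2*sin(6) + 135, 2*cos(1), 0)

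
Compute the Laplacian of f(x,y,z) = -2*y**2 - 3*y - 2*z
-4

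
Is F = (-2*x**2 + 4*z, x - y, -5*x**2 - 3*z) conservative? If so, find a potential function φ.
No, ∇×F = (0, 10*x + 4, 1) ≠ 0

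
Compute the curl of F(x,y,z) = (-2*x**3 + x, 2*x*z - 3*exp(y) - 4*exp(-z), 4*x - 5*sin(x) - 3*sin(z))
(-2*x - 4*exp(-z), 5*cos(x) - 4, 2*z)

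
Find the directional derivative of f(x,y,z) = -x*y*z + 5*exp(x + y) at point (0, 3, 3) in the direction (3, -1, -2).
sqrt(14)*(-27 + 10*exp(3))/14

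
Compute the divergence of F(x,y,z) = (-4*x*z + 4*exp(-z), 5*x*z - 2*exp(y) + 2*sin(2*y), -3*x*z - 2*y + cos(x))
-3*x - 4*z - 2*exp(y) + 4*cos(2*y)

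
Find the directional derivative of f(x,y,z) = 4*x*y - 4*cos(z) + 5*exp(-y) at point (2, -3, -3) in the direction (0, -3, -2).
sqrt(13)*(-24 + 8*sin(3) + 15*exp(3))/13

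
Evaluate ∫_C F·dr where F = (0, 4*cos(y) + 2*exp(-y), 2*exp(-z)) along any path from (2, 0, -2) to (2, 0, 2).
4*sinh(2)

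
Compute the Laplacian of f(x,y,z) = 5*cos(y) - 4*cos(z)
-5*cos(y) + 4*cos(z)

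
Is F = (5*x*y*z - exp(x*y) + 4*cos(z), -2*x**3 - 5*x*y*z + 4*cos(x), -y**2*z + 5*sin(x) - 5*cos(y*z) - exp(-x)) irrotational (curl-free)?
No, ∇×F = (5*x*y - 2*y*z + 5*z*sin(y*z), 5*x*y - 4*sin(z) - 5*cos(x) - exp(-x), -6*x**2 - 5*x*z + x*exp(x*y) - 5*y*z - 4*sin(x))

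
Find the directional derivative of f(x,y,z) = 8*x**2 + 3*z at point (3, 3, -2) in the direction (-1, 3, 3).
-39*sqrt(19)/19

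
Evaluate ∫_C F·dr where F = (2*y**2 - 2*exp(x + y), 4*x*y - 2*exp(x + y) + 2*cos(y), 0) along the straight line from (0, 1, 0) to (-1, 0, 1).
-2*sin(1) + 4*sinh(1)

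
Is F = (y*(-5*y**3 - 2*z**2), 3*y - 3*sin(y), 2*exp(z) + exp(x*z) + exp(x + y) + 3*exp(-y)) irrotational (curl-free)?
No, ∇×F = ((exp(x + 2*y) - 3)*exp(-y), -4*y*z - z*exp(x*z) - exp(x + y), 20*y**3 + 2*z**2)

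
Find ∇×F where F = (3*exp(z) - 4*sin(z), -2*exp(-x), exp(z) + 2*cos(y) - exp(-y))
(-2*sin(y) + exp(-y), 3*exp(z) - 4*cos(z), 2*exp(-x))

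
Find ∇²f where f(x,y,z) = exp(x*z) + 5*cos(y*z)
x**2*exp(x*z) - 5*y**2*cos(y*z) + z**2*exp(x*z) - 5*z**2*cos(y*z)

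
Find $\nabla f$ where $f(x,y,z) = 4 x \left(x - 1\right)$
(8*x - 4, 0, 0)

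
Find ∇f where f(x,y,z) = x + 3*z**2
(1, 0, 6*z)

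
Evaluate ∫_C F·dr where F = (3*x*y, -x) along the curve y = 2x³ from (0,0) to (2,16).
72/5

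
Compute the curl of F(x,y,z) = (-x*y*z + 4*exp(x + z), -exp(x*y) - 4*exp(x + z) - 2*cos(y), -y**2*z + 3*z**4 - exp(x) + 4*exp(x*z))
(-2*y*z + 4*exp(x + z), -x*y - 4*z*exp(x*z) + exp(x) + 4*exp(x + z), x*z - y*exp(x*y) - 4*exp(x + z))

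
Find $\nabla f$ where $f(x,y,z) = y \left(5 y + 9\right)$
(0, 10*y + 9, 0)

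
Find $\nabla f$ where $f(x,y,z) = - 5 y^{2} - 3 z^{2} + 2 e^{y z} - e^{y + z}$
(0, -10*y + 2*z*exp(y*z) - exp(y + z), 2*y*exp(y*z) - 6*z - exp(y + z))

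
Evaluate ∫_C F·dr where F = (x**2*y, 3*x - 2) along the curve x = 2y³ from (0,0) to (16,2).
12388/5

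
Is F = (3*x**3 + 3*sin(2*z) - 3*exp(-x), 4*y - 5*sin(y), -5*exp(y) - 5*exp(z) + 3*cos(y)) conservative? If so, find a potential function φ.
No, ∇×F = (-5*exp(y) - 3*sin(y), 6*cos(2*z), 0) ≠ 0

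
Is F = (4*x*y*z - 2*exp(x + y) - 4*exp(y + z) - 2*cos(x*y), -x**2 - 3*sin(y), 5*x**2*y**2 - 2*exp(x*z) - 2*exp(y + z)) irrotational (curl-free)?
No, ∇×F = (10*x**2*y - 2*exp(y + z), -10*x*y**2 + 4*x*y + 2*z*exp(x*z) - 4*exp(y + z), -4*x*z - 2*x*sin(x*y) - 2*x + 2*exp(x + y) + 4*exp(y + z))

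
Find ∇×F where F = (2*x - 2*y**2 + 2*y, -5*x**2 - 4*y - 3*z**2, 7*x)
(6*z, -7, -10*x + 4*y - 2)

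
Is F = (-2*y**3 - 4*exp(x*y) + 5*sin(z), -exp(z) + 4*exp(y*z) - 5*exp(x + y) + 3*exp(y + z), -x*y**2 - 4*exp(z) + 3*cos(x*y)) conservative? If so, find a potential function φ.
No, ∇×F = (-2*x*y - 3*x*sin(x*y) - 4*y*exp(y*z) + exp(z) - 3*exp(y + z), y**2 + 3*y*sin(x*y) + 5*cos(z), 4*x*exp(x*y) + 6*y**2 - 5*exp(x + y)) ≠ 0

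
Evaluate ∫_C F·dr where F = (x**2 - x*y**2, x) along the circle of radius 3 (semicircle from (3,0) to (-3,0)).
-18 + 9*pi/2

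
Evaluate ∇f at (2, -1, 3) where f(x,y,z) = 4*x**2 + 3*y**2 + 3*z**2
(16, -6, 18)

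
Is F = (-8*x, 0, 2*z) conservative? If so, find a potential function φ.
Yes, F is conservative. φ = -4*x**2 + z**2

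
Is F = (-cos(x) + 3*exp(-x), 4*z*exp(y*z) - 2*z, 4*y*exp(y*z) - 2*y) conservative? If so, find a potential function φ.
Yes, F is conservative. φ = -2*y*z + 4*exp(y*z) - sin(x) - 3*exp(-x)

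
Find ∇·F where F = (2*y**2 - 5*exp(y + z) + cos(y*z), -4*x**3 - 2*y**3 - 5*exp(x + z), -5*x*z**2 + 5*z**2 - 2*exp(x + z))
-10*x*z - 6*y**2 + 10*z - 2*exp(x + z)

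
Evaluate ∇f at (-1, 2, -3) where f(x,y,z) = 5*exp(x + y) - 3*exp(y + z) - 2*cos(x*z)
(-6*sin(3) + 5*E, (-3 + 5*exp(2))*exp(-1), -3*exp(-1) - 2*sin(3))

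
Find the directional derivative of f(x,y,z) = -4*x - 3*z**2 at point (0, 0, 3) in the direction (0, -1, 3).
-27*sqrt(10)/5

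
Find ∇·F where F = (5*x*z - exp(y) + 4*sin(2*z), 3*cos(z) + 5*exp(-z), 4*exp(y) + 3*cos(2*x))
5*z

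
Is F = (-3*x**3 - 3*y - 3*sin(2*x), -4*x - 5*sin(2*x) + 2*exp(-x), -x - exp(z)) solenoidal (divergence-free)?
No, ∇·F = -9*x**2 - exp(z) - 6*cos(2*x)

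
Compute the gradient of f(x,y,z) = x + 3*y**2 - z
(1, 6*y, -1)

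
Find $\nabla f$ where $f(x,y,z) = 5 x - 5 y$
(5, -5, 0)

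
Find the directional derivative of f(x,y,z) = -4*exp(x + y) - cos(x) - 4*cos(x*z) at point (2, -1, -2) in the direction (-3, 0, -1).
sqrt(10)*(-3*sin(2) - 16*sin(4) + 12*E)/10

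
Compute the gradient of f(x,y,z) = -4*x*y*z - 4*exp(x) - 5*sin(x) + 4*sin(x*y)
(-4*y*z + 4*y*cos(x*y) - 4*exp(x) - 5*cos(x), 4*x*(-z + cos(x*y)), -4*x*y)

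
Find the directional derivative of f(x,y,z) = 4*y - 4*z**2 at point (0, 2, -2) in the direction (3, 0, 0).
0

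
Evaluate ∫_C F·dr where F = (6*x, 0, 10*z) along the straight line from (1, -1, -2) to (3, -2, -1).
9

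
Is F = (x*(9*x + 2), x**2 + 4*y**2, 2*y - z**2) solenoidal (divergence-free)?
No, ∇·F = 18*x + 8*y - 2*z + 2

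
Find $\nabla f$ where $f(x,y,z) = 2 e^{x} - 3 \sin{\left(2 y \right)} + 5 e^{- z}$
(2*exp(x), -6*cos(2*y), -5*exp(-z))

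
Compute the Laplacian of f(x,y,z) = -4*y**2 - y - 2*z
-8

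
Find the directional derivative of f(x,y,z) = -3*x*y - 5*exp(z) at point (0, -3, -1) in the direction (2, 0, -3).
3*sqrt(13)*(5 + 6*E)*exp(-1)/13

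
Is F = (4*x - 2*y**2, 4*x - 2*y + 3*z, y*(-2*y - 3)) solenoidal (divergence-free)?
No, ∇·F = 2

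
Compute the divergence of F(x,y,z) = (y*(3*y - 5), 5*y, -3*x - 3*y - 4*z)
1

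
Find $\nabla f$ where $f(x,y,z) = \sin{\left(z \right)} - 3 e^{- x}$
(3*exp(-x), 0, cos(z))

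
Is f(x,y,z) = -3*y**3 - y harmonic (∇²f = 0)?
No, ∇²f = -18*y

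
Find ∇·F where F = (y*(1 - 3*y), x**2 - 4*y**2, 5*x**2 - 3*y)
-8*y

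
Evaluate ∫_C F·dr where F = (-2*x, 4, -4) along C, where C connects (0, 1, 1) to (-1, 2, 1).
3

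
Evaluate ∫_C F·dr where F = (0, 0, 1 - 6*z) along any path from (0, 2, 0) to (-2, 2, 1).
-2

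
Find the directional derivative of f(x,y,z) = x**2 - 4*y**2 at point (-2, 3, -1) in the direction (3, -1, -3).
12*sqrt(19)/19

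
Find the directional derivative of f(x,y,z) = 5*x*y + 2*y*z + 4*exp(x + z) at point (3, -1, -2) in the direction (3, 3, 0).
sqrt(2)*(3 + 2*E)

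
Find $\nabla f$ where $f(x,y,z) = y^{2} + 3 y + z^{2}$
(0, 2*y + 3, 2*z)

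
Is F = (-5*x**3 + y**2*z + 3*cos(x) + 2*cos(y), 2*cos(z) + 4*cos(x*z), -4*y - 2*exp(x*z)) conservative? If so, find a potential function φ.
No, ∇×F = (4*x*sin(x*z) + 2*sin(z) - 4, y**2 + 2*z*exp(x*z), -2*y*z - 4*z*sin(x*z) + 2*sin(y)) ≠ 0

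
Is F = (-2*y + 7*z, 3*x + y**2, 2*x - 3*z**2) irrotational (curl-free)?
No, ∇×F = (0, 5, 5)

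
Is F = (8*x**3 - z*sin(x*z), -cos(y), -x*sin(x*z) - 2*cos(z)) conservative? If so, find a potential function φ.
Yes, F is conservative. φ = 2*x**4 - sin(y) - 2*sin(z) + cos(x*z)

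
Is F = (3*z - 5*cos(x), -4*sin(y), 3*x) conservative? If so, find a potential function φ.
Yes, F is conservative. φ = 3*x*z - 5*sin(x) + 4*cos(y)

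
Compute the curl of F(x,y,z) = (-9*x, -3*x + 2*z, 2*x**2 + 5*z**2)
(-2, -4*x, -3)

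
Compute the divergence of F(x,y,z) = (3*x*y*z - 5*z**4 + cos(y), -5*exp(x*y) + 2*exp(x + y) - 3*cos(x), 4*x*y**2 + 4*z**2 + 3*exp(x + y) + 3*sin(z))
-5*x*exp(x*y) + 3*y*z + 8*z + 2*exp(x + y) + 3*cos(z)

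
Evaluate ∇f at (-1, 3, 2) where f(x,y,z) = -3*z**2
(0, 0, -12)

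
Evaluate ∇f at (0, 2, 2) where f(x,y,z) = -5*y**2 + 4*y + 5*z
(0, -16, 5)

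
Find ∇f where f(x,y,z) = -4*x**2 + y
(-8*x, 1, 0)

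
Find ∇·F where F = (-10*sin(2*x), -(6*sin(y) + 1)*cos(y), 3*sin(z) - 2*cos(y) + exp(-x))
sin(y) - 20*cos(2*x) - 6*cos(2*y) + 3*cos(z)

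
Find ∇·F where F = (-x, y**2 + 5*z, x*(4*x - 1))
2*y - 1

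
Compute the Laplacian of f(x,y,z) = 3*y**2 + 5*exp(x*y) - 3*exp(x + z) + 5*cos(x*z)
5*x**2*exp(x*y) - 5*x**2*cos(x*z) + 5*y**2*exp(x*y) - 5*z**2*cos(x*z) - 6*exp(x + z) + 6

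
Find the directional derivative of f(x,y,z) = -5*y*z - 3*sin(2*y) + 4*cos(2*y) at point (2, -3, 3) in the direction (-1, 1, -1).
sqrt(3)*(-10 - 2*cos(6) + 8*sin(6)/3)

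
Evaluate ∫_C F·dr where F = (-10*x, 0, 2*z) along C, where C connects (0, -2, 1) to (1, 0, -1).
-5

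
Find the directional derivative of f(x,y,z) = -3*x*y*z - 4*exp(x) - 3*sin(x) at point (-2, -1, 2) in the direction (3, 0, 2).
3*sqrt(13)*(-4 - 3*exp(2)*cos(2) + 2*exp(2))*exp(-2)/13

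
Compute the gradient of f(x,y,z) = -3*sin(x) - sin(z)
(-3*cos(x), 0, -cos(z))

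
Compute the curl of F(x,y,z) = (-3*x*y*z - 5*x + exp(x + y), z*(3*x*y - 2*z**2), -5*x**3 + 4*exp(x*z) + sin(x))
(-3*x*y + 6*z**2, 15*x**2 - 3*x*y - 4*z*exp(x*z) - cos(x), 3*x*z + 3*y*z - exp(x + y))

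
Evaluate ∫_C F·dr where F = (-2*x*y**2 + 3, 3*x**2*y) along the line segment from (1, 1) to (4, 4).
291/4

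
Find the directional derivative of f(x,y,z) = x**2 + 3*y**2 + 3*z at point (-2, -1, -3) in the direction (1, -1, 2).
4*sqrt(6)/3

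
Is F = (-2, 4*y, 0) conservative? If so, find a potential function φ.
Yes, F is conservative. φ = -2*x + 2*y**2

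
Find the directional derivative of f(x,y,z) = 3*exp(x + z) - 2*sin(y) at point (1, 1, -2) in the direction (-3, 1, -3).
-2*sqrt(19)*(E*cos(1) + 9)*exp(-1)/19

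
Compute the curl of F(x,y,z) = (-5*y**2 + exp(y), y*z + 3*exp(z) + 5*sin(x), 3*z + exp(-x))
(-y - 3*exp(z), exp(-x), 10*y - exp(y) + 5*cos(x))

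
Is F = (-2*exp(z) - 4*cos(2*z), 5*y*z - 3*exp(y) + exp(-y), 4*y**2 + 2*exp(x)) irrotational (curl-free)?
No, ∇×F = (3*y, -2*exp(x) - 2*exp(z) + 8*sin(2*z), 0)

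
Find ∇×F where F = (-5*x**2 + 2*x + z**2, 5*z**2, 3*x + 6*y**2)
(12*y - 10*z, 2*z - 3, 0)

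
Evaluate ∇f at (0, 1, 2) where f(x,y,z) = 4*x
(4, 0, 0)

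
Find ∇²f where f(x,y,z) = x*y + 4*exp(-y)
4*exp(-y)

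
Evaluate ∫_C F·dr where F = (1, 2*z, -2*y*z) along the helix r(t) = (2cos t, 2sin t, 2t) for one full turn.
32*pi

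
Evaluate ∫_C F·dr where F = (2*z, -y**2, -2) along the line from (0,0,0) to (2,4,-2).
-64/3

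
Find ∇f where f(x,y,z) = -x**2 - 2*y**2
(-2*x, -4*y, 0)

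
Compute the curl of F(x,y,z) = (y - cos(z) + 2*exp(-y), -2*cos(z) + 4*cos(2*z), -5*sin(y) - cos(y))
(sin(y) - 2*sin(z) + 8*sin(2*z) - 5*cos(y), sin(z), -1 + 2*exp(-y))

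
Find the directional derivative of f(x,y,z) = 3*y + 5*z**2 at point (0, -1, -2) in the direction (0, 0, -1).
20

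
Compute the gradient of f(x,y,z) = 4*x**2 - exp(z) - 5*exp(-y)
(8*x, 5*exp(-y), -exp(z))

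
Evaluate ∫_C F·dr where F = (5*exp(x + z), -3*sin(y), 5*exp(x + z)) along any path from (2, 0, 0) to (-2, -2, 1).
-5*exp(2) - 3 + 3*cos(2) + 5*exp(-1)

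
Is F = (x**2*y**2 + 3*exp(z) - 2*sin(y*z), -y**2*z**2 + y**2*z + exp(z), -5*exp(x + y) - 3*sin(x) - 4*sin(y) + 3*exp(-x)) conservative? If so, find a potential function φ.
No, ∇×F = (2*y**2*z - y**2 - exp(z) - 5*exp(x + y) - 4*cos(y), -2*y*cos(y*z) + 3*exp(z) + 5*exp(x + y) + 3*cos(x) + 3*exp(-x), -2*x**2*y + 2*z*cos(y*z)) ≠ 0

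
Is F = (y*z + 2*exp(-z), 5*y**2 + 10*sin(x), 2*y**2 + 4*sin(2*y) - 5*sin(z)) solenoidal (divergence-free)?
No, ∇·F = 10*y - 5*cos(z)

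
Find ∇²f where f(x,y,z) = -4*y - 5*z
0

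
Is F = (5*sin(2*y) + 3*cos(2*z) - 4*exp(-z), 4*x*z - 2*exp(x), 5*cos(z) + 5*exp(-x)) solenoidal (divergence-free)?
No, ∇·F = -5*sin(z)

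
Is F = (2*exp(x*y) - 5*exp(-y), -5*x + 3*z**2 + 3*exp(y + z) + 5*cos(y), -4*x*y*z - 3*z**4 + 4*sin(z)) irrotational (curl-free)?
No, ∇×F = (-4*x*z - 6*z - 3*exp(y + z), 4*y*z, -2*x*exp(x*y) - 5 - 5*exp(-y))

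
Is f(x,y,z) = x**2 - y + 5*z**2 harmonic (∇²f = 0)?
No, ∇²f = 12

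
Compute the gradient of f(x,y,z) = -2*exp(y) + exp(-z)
(0, -2*exp(y), -exp(-z))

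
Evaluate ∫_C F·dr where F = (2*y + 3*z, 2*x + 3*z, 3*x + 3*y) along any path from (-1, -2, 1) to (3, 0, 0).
5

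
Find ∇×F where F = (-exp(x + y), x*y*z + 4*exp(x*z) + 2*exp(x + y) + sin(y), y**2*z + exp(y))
(-x*y - 4*x*exp(x*z) + 2*y*z + exp(y), 0, y*z + 4*z*exp(x*z) + 3*exp(x + y))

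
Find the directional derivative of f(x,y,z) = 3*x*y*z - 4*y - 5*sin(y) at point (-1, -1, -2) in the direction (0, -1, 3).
sqrt(10)*(5*cos(1) + 7)/10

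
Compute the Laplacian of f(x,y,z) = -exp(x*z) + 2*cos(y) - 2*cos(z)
-x**2*exp(x*z) - z**2*exp(x*z) - 2*cos(y) + 2*cos(z)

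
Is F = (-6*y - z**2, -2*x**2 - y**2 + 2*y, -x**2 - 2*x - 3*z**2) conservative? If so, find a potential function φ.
No, ∇×F = (0, 2*x - 2*z + 2, 6 - 4*x) ≠ 0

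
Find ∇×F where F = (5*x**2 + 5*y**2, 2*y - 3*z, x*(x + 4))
(3, -2*x - 4, -10*y)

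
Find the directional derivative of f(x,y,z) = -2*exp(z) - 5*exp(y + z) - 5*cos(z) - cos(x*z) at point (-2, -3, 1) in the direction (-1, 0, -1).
sqrt(2)*(-5*exp(2)*sin(1) - exp(2)*sin(2) + 5 + 2*exp(3))*exp(-2)/2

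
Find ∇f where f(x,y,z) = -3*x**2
(-6*x, 0, 0)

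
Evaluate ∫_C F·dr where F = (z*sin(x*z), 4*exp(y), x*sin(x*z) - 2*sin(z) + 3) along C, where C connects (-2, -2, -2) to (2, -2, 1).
cos(4) + 2*cos(1) - 3*cos(2) + 9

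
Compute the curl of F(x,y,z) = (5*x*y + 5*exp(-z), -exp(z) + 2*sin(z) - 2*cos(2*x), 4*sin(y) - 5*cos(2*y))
(exp(z) + 10*sin(2*y) + 4*cos(y) - 2*cos(z), -5*exp(-z), -5*x + 4*sin(2*x))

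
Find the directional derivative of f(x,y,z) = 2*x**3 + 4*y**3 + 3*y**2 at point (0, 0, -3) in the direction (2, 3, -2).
0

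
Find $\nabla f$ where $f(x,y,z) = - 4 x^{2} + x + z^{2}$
(1 - 8*x, 0, 2*z)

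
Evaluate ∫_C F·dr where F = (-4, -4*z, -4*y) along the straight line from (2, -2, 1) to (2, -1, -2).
-16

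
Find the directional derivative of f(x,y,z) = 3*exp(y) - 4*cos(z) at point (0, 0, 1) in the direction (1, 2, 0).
6*sqrt(5)/5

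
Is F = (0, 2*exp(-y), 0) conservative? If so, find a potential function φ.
Yes, F is conservative. φ = -2*exp(-y)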